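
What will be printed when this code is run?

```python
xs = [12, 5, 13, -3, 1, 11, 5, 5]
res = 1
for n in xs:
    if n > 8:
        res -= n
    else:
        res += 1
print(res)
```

n=12: >8, res = 1-12 = -11
n=5: not >8, res = (-11)+1 = -10
n=13: >8, res = (-10)-13 = -23
n=-3: not >8, res = (-23)+1 = -22
n=1: not >8, res = (-22)+1 = -21
n=11: >8, res = (-21)-11 = -32
n=5: not >8, res = (-32)+1 = -31
n=5: not >8, res = (-31)+1 = -30

-30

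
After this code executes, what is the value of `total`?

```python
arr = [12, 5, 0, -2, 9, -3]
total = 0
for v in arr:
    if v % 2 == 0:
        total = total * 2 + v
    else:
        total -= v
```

v=12: even, total = 0*2+12 = 12
v=5: not even, total = 12-5 = 7
v=0: even, total = 7*2+0 = 14
v=-2: even, total = 14*2+(-2) = 26
v=9: not even, total = 26-9 = 17
v=-3: not even, total = 17-(-3) = 20

20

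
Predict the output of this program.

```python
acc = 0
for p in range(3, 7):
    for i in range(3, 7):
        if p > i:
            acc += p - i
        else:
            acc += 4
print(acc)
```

p=3,i=3: not 3>3, acc = 0+4 = 4
p=3,i=4: not 3>4, acc = 4+4 = 8
p=3,i=5: not 3>5, acc = 8+4 = 12
p=3,i=6: not 3>6, acc = 12+4 = 16
p=4,i=3: 4>3, acc = 16+1 = 17
p=4,i=4: not 4>4, acc = 17+4 = 21
p=4,i=5: not 4>5, acc = 21+4 = 25
p=4,i=6: not 4>6, acc = 25+4 = 29
p=5,i=3: 5>3, acc = 29+2 = 31
p=5,i=4: 5>4, acc = 31+1 = 32
p=5,i=5: not 5>5, acc = 32+4 = 36
p=5,i=6: not 5>6, acc = 36+4 = 40
p=6,i=3: 6>3, acc = 40+3 = 43
p=6,i=4: 6>4, acc = 43+2 = 45
p=6,i=5: 6>5, acc = 45+1 = 46
p=6,i=6: not 6>6, acc = 46+4 = 50

50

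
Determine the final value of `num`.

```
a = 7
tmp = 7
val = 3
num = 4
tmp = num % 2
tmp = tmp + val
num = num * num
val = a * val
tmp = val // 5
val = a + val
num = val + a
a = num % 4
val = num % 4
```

tmp = 4%2 = 0
tmp = 0+3 = 3
num = 4*4 = 16
val = 7*3 = 21
tmp = 21//5 = 4
val = 7+21 = 28
num = 28+7 = 35
a = 35%4 = 3
val = 35%4 = 3

35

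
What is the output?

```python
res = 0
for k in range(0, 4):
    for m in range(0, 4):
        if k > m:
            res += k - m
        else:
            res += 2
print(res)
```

k=0,m=0: not 0>0, res = 0+2 = 2
k=0,m=1: not 0>1, res = 2+2 = 4
k=0,m=2: not 0>2, res = 4+2 = 6
k=0,m=3: not 0>3, res = 6+2 = 8
k=1,m=0: 1>0, res = 8+1 = 9
k=1,m=1: not 1>1, res = 9+2 = 11
k=1,m=2: not 1>2, res = 11+2 = 13
k=1,m=3: not 1>3, res = 13+2 = 15
k=2,m=0: 2>0, res = 15+2 = 17
k=2,m=1: 2>1, res = 17+1 = 18
k=2,m=2: not 2>2, res = 18+2 = 20
k=2,m=3: not 2>3, res = 20+2 = 22
k=3,m=0: 3>0, res = 22+3 = 25
k=3,m=1: 3>1, res = 25+2 = 27
k=3,m=2: 3>2, res = 27+1 = 28
k=3,m=3: not 3>3, res = 28+2 = 30

30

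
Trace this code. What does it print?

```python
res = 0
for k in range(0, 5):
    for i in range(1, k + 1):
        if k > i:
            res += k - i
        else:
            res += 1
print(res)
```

14

k=1,i=1: not 1>1, res = 0+1 = 1
k=2,i=1: 2>1, res = 1+1 = 2
k=2,i=2: not 2>2, res = 2+1 = 3
k=3,i=1: 3>1, res = 3+2 = 5
k=3,i=2: 3>2, res = 5+1 = 6
k=3,i=3: not 3>3, res = 6+1 = 7
k=4,i=1: 4>1, res = 7+3 = 10
k=4,i=2: 4>2, res = 10+2 = 12
k=4,i=3: 4>3, res = 12+1 = 13
k=4,i=4: not 4>4, res = 13+1 = 14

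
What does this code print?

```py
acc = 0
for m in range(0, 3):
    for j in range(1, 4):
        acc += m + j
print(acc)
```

m=0,j=1: acc = 0+1 = 1
m=0,j=2: acc = 1+2 = 3
m=0,j=3: acc = 3+3 = 6
m=1,j=1: acc = 6+2 = 8
m=1,j=2: acc = 8+3 = 11
m=1,j=3: acc = 11+4 = 15
m=2,j=1: acc = 15+3 = 18
m=2,j=2: acc = 18+4 = 22
m=2,j=3: acc = 22+5 = 27

27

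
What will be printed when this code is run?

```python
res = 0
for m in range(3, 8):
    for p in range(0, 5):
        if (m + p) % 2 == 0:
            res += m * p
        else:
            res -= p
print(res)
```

94

m=3,p=0: odd sum, res = 0-0 = 0
m=3,p=1: even sum, res = 0+3 = 3
m=3,p=2: odd sum, res = 3-2 = 1
m=3,p=3: even sum, res = 1+9 = 10
m=3,p=4: odd sum, res = 10-4 = 6
m=4,p=0: even sum, res = 6+0 = 6
m=4,p=1: odd sum, res = 6-1 = 5
m=4,p=2: even sum, res = 5+8 = 13
m=4,p=3: odd sum, res = 13-3 = 10
m=4,p=4: even sum, res = 10+16 = 26
m=5,p=0: odd sum, res = 26-0 = 26
m=5,p=1: even sum, res = 26+5 = 31
m=5,p=2: odd sum, res = 31-2 = 29
m=5,p=3: even sum, res = 29+15 = 44
m=5,p=4: odd sum, res = 44-4 = 40
m=6,p=0: even sum, res = 40+0 = 40
m=6,p=1: odd sum, res = 40-1 = 39
m=6,p=2: even sum, res = 39+12 = 51
m=6,p=3: odd sum, res = 51-3 = 48
m=6,p=4: even sum, res = 48+24 = 72
m=7,p=0: odd sum, res = 72-0 = 72
m=7,p=1: even sum, res = 72+7 = 79
m=7,p=2: odd sum, res = 79-2 = 77
m=7,p=3: even sum, res = 77+21 = 98
m=7,p=4: odd sum, res = 98-4 = 94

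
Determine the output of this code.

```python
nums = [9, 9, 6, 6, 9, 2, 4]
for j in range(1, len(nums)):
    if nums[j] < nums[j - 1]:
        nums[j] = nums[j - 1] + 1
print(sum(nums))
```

j=1: 9>=9, unchanged → [9, 9, 6, 6, 9, 2, 4]
j=2: 6<9, nums[2] = 9+1 = 10 → [9, 9, 10, 6, 9, 2, 4]
j=3: 6<10, nums[3] = 10+1 = 11 → [9, 9, 10, 11, 9, 2, 4]
j=4: 9<11, nums[4] = 11+1 = 12 → [9, 9, 10, 11, 12, 2, 4]
j=5: 2<12, nums[5] = 12+1 = 13 → [9, 9, 10, 11, 12, 13, 4]
j=6: 4<13, nums[6] = 13+1 = 14 → [9, 9, 10, 11, 12, 13, 14]
sum = 78

78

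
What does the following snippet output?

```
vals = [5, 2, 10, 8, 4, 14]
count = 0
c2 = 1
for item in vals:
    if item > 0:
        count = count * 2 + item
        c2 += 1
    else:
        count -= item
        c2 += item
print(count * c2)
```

2282

item=5: >0, count = 0*2+5 = 5; c2=2
item=2: >0, count = 5*2+2 = 12; c2=3
item=10: >0, count = 12*2+10 = 34; c2=4
item=8: >0, count = 34*2+8 = 76; c2=5
item=4: >0, count = 76*2+4 = 156; c2=6
item=14: >0, count = 156*2+14 = 326; c2=7
count*c2 = 326*7 = 2282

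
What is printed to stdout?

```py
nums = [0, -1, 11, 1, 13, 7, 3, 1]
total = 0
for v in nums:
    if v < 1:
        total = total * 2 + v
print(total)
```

v=0: <1, total = 0*2+0 = 0
v=-1: <1, total = 0*2+(-1) = -1
v=11: not <1
v=1: not <1
v=13: not <1
v=7: not <1
v=3: not <1
v=1: not <1

-1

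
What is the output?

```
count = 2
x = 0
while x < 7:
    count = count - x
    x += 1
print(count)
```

-19

x=0: count = 2-0 = 2
x=1: count = 2-1 = 1
x=2: count = 1-2 = -1
x=3: count = (-1)-3 = -4
x=4: count = (-4)-4 = -8
x=5: count = (-8)-5 = -13
x=6: count = (-13)-6 = -19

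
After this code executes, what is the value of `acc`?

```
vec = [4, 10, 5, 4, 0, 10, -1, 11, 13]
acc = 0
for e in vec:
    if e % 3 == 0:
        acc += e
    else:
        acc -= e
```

e=4: not %3==0, acc = 0-4 = -4
e=10: not %3==0, acc = (-4)-10 = -14
e=5: not %3==0, acc = (-14)-5 = -19
e=4: not %3==0, acc = (-19)-4 = -23
e=0: %3==0, acc = (-23)+0 = -23
e=10: not %3==0, acc = (-23)-10 = -33
e=-1: not %3==0, acc = (-33)-(-1) = -32
e=11: not %3==0, acc = (-32)-11 = -43
e=13: not %3==0, acc = (-43)-13 = -56

-56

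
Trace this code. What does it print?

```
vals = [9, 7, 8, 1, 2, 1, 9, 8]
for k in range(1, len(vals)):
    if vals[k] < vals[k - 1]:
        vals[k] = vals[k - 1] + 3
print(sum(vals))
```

k=1: 7<9, vals[1] = 9+3 = 12 → [9, 12, 8, 1, 2, 1, 9, 8]
k=2: 8<12, vals[2] = 12+3 = 15 → [9, 12, 15, 1, 2, 1, 9, 8]
k=3: 1<15, vals[3] = 15+3 = 18 → [9, 12, 15, 18, 2, 1, 9, 8]
k=4: 2<18, vals[4] = 18+3 = 21 → [9, 12, 15, 18, 21, 1, 9, 8]
k=5: 1<21, vals[5] = 21+3 = 24 → [9, 12, 15, 18, 21, 24, 9, 8]
k=6: 9<24, vals[6] = 24+3 = 27 → [9, 12, 15, 18, 21, 24, 27, 8]
k=7: 8<27, vals[7] = 27+3 = 30 → [9, 12, 15, 18, 21, 24, 27, 30]
sum = 156

156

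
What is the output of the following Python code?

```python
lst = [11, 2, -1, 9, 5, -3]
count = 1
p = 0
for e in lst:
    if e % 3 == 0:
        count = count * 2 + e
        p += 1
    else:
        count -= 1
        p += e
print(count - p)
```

-14

e=11: not %3==0, count = 1-1 = 0; p=11
e=2: not %3==0, count = 0-1 = -1; p=13
e=-1: not %3==0, count = (-1)-1 = -2; p=12
e=9: %3==0, count = (-2)*2+9 = 5; p=13
e=5: not %3==0, count = 5-1 = 4; p=18
e=-3: %3==0, count = 4*2+(-3) = 5; p=19
count-p = 5-19 = -14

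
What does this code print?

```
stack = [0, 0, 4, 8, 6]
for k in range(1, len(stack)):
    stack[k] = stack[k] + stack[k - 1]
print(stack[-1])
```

k=1: stack[1] = 0+0 = 0 → [0, 0, 4, 8, 6]
k=2: stack[2] = 4+0 = 4 → [0, 0, 4, 8, 6]
k=3: stack[3] = 8+4 = 12 → [0, 0, 4, 12, 6]
k=4: stack[4] = 6+12 = 18 → [0, 0, 4, 12, 18]

18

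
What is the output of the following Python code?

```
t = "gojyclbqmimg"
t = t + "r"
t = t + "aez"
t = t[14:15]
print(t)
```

e

+ 'r' → 'gojyclbqmimgr'
+ 'aez' → 'gojyclbqmimgraez'
slice [14:15] → 'e'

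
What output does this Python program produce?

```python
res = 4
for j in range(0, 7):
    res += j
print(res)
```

j=0: res = 4+0 = 4
j=1: res = 4+1 = 5
j=2: res = 5+2 = 7
j=3: res = 7+3 = 10
j=4: res = 10+4 = 14
j=5: res = 14+5 = 19
j=6: res = 19+6 = 25

25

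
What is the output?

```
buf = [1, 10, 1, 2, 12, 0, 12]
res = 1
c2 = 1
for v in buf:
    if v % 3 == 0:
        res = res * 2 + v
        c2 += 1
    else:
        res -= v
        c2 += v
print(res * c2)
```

v=1: not %3==0, res = 1-1 = 0; c2=2
v=10: not %3==0, res = 0-10 = -10; c2=12
v=1: not %3==0, res = (-10)-1 = -11; c2=13
v=2: not %3==0, res = (-11)-2 = -13; c2=15
v=12: %3==0, res = (-13)*2+12 = -14; c2=16
v=0: %3==0, res = (-14)*2+0 = -28; c2=17
v=12: %3==0, res = (-28)*2+12 = -44; c2=18
res*c2 = (-44)*18 = -792

-792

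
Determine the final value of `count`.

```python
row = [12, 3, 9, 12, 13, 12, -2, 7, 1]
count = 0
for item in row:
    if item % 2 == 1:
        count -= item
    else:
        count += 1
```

-29

item=12: not odd, count = 0+1 = 1
item=3: odd, count = 1-3 = -2
item=9: odd, count = (-2)-9 = -11
item=12: not odd, count = (-11)+1 = -10
item=13: odd, count = (-10)-13 = -23
item=12: not odd, count = (-23)+1 = -22
item=-2: not odd, count = (-22)+1 = -21
item=7: odd, count = (-21)-7 = -28
item=1: odd, count = (-28)-1 = -29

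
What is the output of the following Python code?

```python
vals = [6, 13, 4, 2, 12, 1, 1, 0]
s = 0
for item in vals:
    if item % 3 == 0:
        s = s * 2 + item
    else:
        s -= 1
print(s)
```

32

item=6: %3==0, s = 0*2+6 = 6
item=13: not %3==0, s = 6-1 = 5
item=4: not %3==0, s = 5-1 = 4
item=2: not %3==0, s = 4-1 = 3
item=12: %3==0, s = 3*2+12 = 18
item=1: not %3==0, s = 18-1 = 17
item=1: not %3==0, s = 17-1 = 16
item=0: %3==0, s = 16*2+0 = 32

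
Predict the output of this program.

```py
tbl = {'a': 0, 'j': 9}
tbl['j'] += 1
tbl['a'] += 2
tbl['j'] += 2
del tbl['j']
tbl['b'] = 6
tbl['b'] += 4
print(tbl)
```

tbl['j'] = 9+1 = 10 → {'a': 0, 'j': 10}
tbl['a'] = 0+2 = 2 → {'a': 2, 'j': 10}
tbl['j'] = 10+2 = 12 → {'a': 2, 'j': 12}
del 'j' → {'a': 2}
tbl['b'] = 6 → {'a': 2, 'b': 6}
tbl['b'] = 6+4 = 10 → {'a': 2, 'b': 10}

{'a': 2, 'b': 10}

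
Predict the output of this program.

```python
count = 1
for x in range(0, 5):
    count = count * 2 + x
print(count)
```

x=0: count = 1*2+0 = 2
x=1: count = 2*2+1 = 5
x=2: count = 5*2+2 = 12
x=3: count = 12*2+3 = 27
x=4: count = 27*2+4 = 58

58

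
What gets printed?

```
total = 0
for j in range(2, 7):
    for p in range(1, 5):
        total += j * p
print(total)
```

j=2,p=1: total = 0+2 = 2
j=2,p=2: total = 2+4 = 6
j=2,p=3: total = 6+6 = 12
j=2,p=4: total = 12+8 = 20
j=3,p=1: total = 20+3 = 23
j=3,p=2: total = 23+6 = 29
j=3,p=3: total = 29+9 = 38
j=3,p=4: total = 38+12 = 50
j=4,p=1: total = 50+4 = 54
j=4,p=2: total = 54+8 = 62
j=4,p=3: total = 62+12 = 74
j=4,p=4: total = 74+16 = 90
j=5,p=1: total = 90+5 = 95
j=5,p=2: total = 95+10 = 105
j=5,p=3: total = 105+15 = 120
j=5,p=4: total = 120+20 = 140
j=6,p=1: total = 140+6 = 146
j=6,p=2: total = 146+12 = 158
j=6,p=3: total = 158+18 = 176
j=6,p=4: total = 176+24 = 200

200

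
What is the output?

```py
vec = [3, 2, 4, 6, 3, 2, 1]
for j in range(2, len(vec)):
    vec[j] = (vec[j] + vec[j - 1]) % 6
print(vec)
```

j=2: vec[2] = (4+2)%6 = 0 → [3, 2, 0, 6, 3, 2, 1]
j=3: vec[3] = (6+0)%6 = 0 → [3, 2, 0, 0, 3, 2, 1]
j=4: vec[4] = (3+0)%6 = 3 → [3, 2, 0, 0, 3, 2, 1]
j=5: vec[5] = (2+3)%6 = 5 → [3, 2, 0, 0, 3, 5, 1]
j=6: vec[6] = (1+5)%6 = 0 → [3, 2, 0, 0, 3, 5, 0]

[3, 2, 0, 0, 3, 5, 0]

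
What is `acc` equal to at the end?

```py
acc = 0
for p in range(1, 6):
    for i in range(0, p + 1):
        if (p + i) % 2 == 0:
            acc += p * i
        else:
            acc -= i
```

p=1,i=0: odd sum, acc = 0-0 = 0
p=1,i=1: even sum, acc = 0+1 = 1
p=2,i=0: even sum, acc = 1+0 = 1
p=2,i=1: odd sum, acc = 1-1 = 0
p=2,i=2: even sum, acc = 0+4 = 4
p=3,i=0: odd sum, acc = 4-0 = 4
p=3,i=1: even sum, acc = 4+3 = 7
p=3,i=2: odd sum, acc = 7-2 = 5
p=3,i=3: even sum, acc = 5+9 = 14
p=4,i=0: even sum, acc = 14+0 = 14
p=4,i=1: odd sum, acc = 14-1 = 13
p=4,i=2: even sum, acc = 13+8 = 21
p=4,i=3: odd sum, acc = 21-3 = 18
p=4,i=4: even sum, acc = 18+16 = 34
p=5,i=0: odd sum, acc = 34-0 = 34
p=5,i=1: even sum, acc = 34+5 = 39
p=5,i=2: odd sum, acc = 39-2 = 37
p=5,i=3: even sum, acc = 37+15 = 52
p=5,i=4: odd sum, acc = 52-4 = 48
p=5,i=5: even sum, acc = 48+25 = 73

73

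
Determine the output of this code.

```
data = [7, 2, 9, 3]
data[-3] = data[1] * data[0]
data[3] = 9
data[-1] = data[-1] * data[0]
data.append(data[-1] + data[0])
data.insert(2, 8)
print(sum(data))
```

171

data[-3] = data[1]*data[0] = 2*7 = 14 → [7, 14, 9, 3]
data[3] = 9 → [7, 14, 9, 9]
data[-1] = data[-1]*data[0] = 9*7 = 63 → [7, 14, 9, 63]
append data[-1]+data[0] = 63+7 = 70 → [7, 14, 9, 63, 70]
insert 8 at 2 → [7, 14, 8, 9, 63, 70]
sum = 171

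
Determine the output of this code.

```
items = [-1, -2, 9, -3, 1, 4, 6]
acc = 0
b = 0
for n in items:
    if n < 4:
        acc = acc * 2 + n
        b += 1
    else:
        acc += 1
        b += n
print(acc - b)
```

n=-1: <4, acc = 0*2+(-1) = -1; b=1
n=-2: <4, acc = (-1)*2+(-2) = -4; b=2
n=9: not <4, acc = (-4)+1 = -3; b=11
n=-3: <4, acc = (-3)*2+(-3) = -9; b=12
n=1: <4, acc = (-9)*2+1 = -17; b=13
n=4: not <4, acc = (-17)+1 = -16; b=17
n=6: not <4, acc = (-16)+1 = -15; b=23
acc-b = (-15)-23 = -38

-38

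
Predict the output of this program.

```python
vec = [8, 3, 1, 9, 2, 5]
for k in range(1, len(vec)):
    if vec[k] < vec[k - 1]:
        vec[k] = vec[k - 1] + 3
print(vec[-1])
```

23

k=1: 3<8, vec[1] = 8+3 = 11 → [8, 11, 1, 9, 2, 5]
k=2: 1<11, vec[2] = 11+3 = 14 → [8, 11, 14, 9, 2, 5]
k=3: 9<14, vec[3] = 14+3 = 17 → [8, 11, 14, 17, 2, 5]
k=4: 2<17, vec[4] = 17+3 = 20 → [8, 11, 14, 17, 20, 5]
k=5: 5<20, vec[5] = 20+3 = 23 → [8, 11, 14, 17, 20, 23]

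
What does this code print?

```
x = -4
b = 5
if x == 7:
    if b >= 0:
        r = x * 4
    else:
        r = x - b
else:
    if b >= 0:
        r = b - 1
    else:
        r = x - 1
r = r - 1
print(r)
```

3

x=-4, b=5
x == 7 is False; b >= 0 is True
→ r = b - 1 = 4
r = 4-1 = 3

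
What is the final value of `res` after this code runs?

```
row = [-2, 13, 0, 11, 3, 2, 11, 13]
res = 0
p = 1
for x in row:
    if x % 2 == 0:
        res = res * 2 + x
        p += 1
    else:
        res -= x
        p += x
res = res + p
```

-55

x=-2: even, res = 0*2+(-2) = -2; p=2
x=13: not even, res = (-2)-13 = -15; p=15
x=0: even, res = (-15)*2+0 = -30; p=16
x=11: not even, res = (-30)-11 = -41; p=27
x=3: not even, res = (-41)-3 = -44; p=30
x=2: even, res = (-44)*2+2 = -86; p=31
x=11: not even, res = (-86)-11 = -97; p=42
x=13: not even, res = (-97)-13 = -110; p=55
res+p = (-110)+55 = -55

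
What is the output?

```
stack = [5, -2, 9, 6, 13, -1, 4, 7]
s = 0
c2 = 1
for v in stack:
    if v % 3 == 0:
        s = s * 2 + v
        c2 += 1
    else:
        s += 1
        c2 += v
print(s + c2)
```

65

v=5: not %3==0, s = 0+1 = 1; c2=6
v=-2: not %3==0, s = 1+1 = 2; c2=4
v=9: %3==0, s = 2*2+9 = 13; c2=5
v=6: %3==0, s = 13*2+6 = 32; c2=6
v=13: not %3==0, s = 32+1 = 33; c2=19
v=-1: not %3==0, s = 33+1 = 34; c2=18
v=4: not %3==0, s = 34+1 = 35; c2=22
v=7: not %3==0, s = 35+1 = 36; c2=29
s+c2 = 36+29 = 65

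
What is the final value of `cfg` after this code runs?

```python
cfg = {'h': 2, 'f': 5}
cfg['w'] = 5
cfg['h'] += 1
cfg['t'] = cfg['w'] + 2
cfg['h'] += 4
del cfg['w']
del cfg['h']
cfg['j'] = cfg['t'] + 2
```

{'f': 5, 't': 7, 'j': 9}

cfg['w'] = 5 → {'h': 2, 'f': 5, 'w': 5}
cfg['h'] = 2+1 = 3 → {'h': 3, 'f': 5, 'w': 5}
cfg['t'] = cfg['w']+2 = 7 → {'h': 3, 'f': 5, 'w': 5, 't': 7}
cfg['h'] = 3+4 = 7 → {'h': 7, 'f': 5, 'w': 5, 't': 7}
del 'w' → {'h': 7, 'f': 5, 't': 7}
del 'h' → {'f': 5, 't': 7}
cfg['j'] = cfg['t']+2 = 9 → {'f': 5, 't': 7, 'j': 9}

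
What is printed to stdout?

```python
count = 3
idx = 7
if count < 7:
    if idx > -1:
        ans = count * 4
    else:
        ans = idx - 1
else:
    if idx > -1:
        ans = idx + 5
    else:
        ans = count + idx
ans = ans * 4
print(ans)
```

48

count=3, idx=7
count < 7 is True; idx > -1 is True
→ ans = count * 4 = 12
ans = 12*4 = 48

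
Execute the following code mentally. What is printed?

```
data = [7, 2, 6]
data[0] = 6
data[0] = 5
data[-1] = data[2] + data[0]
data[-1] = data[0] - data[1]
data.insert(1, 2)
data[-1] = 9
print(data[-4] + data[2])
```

data[0] = 6 → [6, 2, 6]
data[0] = 5 → [5, 2, 6]
data[-1] = data[2]+data[0] = 6+5 = 11 → [5, 2, 11]
data[-1] = data[0]-data[1] = 5-2 = 3 → [5, 2, 3]
insert 2 at 1 → [5, 2, 2, 3]
data[-1] = 9 → [5, 2, 2, 9]
data[-4]+data[2] = 5+2 = 7

7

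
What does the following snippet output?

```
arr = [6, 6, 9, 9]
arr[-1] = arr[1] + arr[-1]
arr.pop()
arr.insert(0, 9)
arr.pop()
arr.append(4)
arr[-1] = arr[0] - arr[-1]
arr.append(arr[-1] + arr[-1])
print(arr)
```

arr[-1] = arr[1]+arr[-1] = 6+9 = 15 → [6, 6, 9, 15]
pop() removes 15 → [6, 6, 9]
insert 9 at 0 → [9, 6, 6, 9]
pop() removes 9 → [9, 6, 6]
append 4 → [9, 6, 6, 4]
arr[-1] = arr[0]-arr[-1] = 9-4 = 5 → [9, 6, 6, 5]
append arr[-1]+arr[-1] = 5+5 = 10 → [9, 6, 6, 5, 10]

[9, 6, 6, 5, 10]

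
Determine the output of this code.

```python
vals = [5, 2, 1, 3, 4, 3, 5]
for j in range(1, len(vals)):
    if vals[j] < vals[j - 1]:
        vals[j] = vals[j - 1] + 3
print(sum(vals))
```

98

j=1: 2<5, vals[1] = 5+3 = 8 → [5, 8, 1, 3, 4, 3, 5]
j=2: 1<8, vals[2] = 8+3 = 11 → [5, 8, 11, 3, 4, 3, 5]
j=3: 3<11, vals[3] = 11+3 = 14 → [5, 8, 11, 14, 4, 3, 5]
j=4: 4<14, vals[4] = 14+3 = 17 → [5, 8, 11, 14, 17, 3, 5]
j=5: 3<17, vals[5] = 17+3 = 20 → [5, 8, 11, 14, 17, 20, 5]
j=6: 5<20, vals[6] = 20+3 = 23 → [5, 8, 11, 14, 17, 20, 23]
sum = 98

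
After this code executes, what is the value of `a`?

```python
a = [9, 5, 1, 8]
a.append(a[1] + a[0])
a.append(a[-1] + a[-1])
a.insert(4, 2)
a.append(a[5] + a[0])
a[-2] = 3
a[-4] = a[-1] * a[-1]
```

[9, 5, 1, 8, 529, 14, 3, 23]

append a[1]+a[0] = 5+9 = 14 → [9, 5, 1, 8, 14]
append a[-1]+a[-1] = 14+14 = 28 → [9, 5, 1, 8, 14, 28]
insert 2 at 4 → [9, 5, 1, 8, 2, 14, 28]
append a[5]+a[0] = 14+9 = 23 → [9, 5, 1, 8, 2, 14, 28, 23]
a[-2] = 3 → [9, 5, 1, 8, 2, 14, 3, 23]
a[-4] = a[-1]*a[-1] = 23*23 = 529 → [9, 5, 1, 8, 529, 14, 3, 23]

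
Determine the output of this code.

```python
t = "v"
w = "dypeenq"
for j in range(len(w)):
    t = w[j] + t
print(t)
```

j=0: prepend 'd' → 'dv'
j=1: prepend 'y' → 'ydv'
j=2: prepend 'p' → 'pydv'
j=3: prepend 'e' → 'epydv'
j=4: prepend 'e' → 'eepydv'
j=5: prepend 'n' → 'neepydv'
j=6: prepend 'q' → 'qneepydv'

qneepydv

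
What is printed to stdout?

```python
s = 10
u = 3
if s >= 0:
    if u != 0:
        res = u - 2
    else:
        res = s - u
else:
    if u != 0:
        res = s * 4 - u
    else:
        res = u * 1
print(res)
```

1

s=10, u=3
s >= 0 is True; u != 0 is True
→ res = u - 2 = 1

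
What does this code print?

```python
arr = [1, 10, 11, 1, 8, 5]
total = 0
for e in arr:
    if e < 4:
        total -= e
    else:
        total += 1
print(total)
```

e=1: <4, total = 0-1 = -1
e=10: not <4, total = (-1)+1 = 0
e=11: not <4, total = 0+1 = 1
e=1: <4, total = 1-1 = 0
e=8: not <4, total = 0+1 = 1
e=5: not <4, total = 1+1 = 2

2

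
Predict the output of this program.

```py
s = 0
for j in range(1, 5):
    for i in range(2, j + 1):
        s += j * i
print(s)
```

j=2,i=2: s = 0+4 = 4
j=3,i=2: s = 4+6 = 10
j=3,i=3: s = 10+9 = 19
j=4,i=2: s = 19+8 = 27
j=4,i=3: s = 27+12 = 39
j=4,i=4: s = 39+16 = 55

55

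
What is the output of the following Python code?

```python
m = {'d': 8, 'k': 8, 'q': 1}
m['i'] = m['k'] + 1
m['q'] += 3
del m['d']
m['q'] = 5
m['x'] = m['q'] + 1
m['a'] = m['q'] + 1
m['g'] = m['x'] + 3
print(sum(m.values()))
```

43

m['i'] = m['k']+1 = 9 → {'d': 8, 'k': 8, 'q': 1, 'i': 9}
m['q'] = 1+3 = 4 → {'d': 8, 'k': 8, 'q': 4, 'i': 9}
del 'd' → {'k': 8, 'q': 4, 'i': 9}
m['q'] = 5 → {'k': 8, 'q': 5, 'i': 9}
m['x'] = m['q']+1 = 6 → {'k': 8, 'q': 5, 'i': 9, 'x': 6}
m['a'] = m['q']+1 = 6 → {'k': 8, 'q': 5, 'i': 9, 'x': 6, 'a': 6}
m['g'] = m['x']+3 = 9 → {'k': 8, 'q': 5, 'i': 9, 'x': 6, 'a': 6, 'g': 9}
sum of values = 43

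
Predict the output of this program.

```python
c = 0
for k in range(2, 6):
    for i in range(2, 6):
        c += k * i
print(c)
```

196

k=2,i=2: c = 0+4 = 4
k=2,i=3: c = 4+6 = 10
k=2,i=4: c = 10+8 = 18
k=2,i=5: c = 18+10 = 28
k=3,i=2: c = 28+6 = 34
k=3,i=3: c = 34+9 = 43
k=3,i=4: c = 43+12 = 55
k=3,i=5: c = 55+15 = 70
k=4,i=2: c = 70+8 = 78
k=4,i=3: c = 78+12 = 90
k=4,i=4: c = 90+16 = 106
k=4,i=5: c = 106+20 = 126
k=5,i=2: c = 126+10 = 136
k=5,i=3: c = 136+15 = 151
k=5,i=4: c = 151+20 = 171
k=5,i=5: c = 171+25 = 196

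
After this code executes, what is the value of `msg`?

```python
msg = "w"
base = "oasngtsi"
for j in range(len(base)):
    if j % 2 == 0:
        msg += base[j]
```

j=0: add 'o' → 'wo'
j=1: skip
j=2: add 's' → 'wos'
j=3: skip
j=4: add 'g' → 'wosg'
j=5: skip
j=6: add 's' → 'wosgs'
j=7: skip

'wosgs'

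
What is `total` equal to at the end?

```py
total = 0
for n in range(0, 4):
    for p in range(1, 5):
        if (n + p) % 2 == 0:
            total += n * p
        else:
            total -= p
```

n=0,p=1: odd sum, total = 0-1 = -1
n=0,p=2: even sum, total = (-1)+0 = -1
n=0,p=3: odd sum, total = (-1)-3 = -4
n=0,p=4: even sum, total = (-4)+0 = -4
n=1,p=1: even sum, total = (-4)+1 = -3
n=1,p=2: odd sum, total = (-3)-2 = -5
n=1,p=3: even sum, total = (-5)+3 = -2
n=1,p=4: odd sum, total = (-2)-4 = -6
n=2,p=1: odd sum, total = (-6)-1 = -7
n=2,p=2: even sum, total = (-7)+4 = -3
n=2,p=3: odd sum, total = (-3)-3 = -6
n=2,p=4: even sum, total = (-6)+8 = 2
n=3,p=1: even sum, total = 2+3 = 5
n=3,p=2: odd sum, total = 5-2 = 3
n=3,p=3: even sum, total = 3+9 = 12
n=3,p=4: odd sum, total = 12-4 = 8

8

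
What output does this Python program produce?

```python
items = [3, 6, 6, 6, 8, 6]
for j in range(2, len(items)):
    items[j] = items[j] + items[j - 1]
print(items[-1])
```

32

j=2: items[2] = 6+6 = 12 → [3, 6, 12, 6, 8, 6]
j=3: items[3] = 6+12 = 18 → [3, 6, 12, 18, 8, 6]
j=4: items[4] = 8+18 = 26 → [3, 6, 12, 18, 26, 6]
j=5: items[5] = 6+26 = 32 → [3, 6, 12, 18, 26, 32]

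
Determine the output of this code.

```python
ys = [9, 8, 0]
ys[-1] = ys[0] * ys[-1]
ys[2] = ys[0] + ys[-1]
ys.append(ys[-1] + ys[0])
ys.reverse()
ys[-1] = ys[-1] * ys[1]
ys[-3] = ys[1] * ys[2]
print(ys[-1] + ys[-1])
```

162

ys[-1] = ys[0]*ys[-1] = 9*0 = 0 → [9, 8, 0]
ys[2] = ys[0]+ys[-1] = 9+0 = 9 → [9, 8, 9]
append ys[-1]+ys[0] = 9+9 = 18 → [9, 8, 9, 18]
reverse → [18, 9, 8, 9]
ys[-1] = ys[-1]*ys[1] = 9*9 = 81 → [18, 9, 8, 81]
ys[-3] = ys[1]*ys[2] = 9*8 = 72 → [18, 72, 8, 81]
ys[-1]+ys[-1] = 81+81 = 162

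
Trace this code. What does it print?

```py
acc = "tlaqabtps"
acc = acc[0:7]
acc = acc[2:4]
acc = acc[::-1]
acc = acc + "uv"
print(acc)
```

qauv

slice [0:7] → 'tlaqabt'
slice [2:4] → 'aq'
reverse → 'qa'
+ 'uv' → 'qauv'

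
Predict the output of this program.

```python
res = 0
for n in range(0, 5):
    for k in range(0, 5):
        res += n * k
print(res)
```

n=0,k=0: res = 0+0 = 0
n=0,k=1: res = 0+0 = 0
n=0,k=2: res = 0+0 = 0
n=0,k=3: res = 0+0 = 0
n=0,k=4: res = 0+0 = 0
n=1,k=0: res = 0+0 = 0
n=1,k=1: res = 0+1 = 1
n=1,k=2: res = 1+2 = 3
n=1,k=3: res = 3+3 = 6
n=1,k=4: res = 6+4 = 10
n=2,k=0: res = 10+0 = 10
n=2,k=1: res = 10+2 = 12
n=2,k=2: res = 12+4 = 16
n=2,k=3: res = 16+6 = 22
n=2,k=4: res = 22+8 = 30
n=3,k=0: res = 30+0 = 30
n=3,k=1: res = 30+3 = 33
n=3,k=2: res = 33+6 = 39
n=3,k=3: res = 39+9 = 48
n=3,k=4: res = 48+12 = 60
n=4,k=0: res = 60+0 = 60
n=4,k=1: res = 60+4 = 64
n=4,k=2: res = 64+8 = 72
n=4,k=3: res = 72+12 = 84
n=4,k=4: res = 84+16 = 100

100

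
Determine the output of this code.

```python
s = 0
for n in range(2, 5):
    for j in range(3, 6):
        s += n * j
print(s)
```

108

n=2,j=3: s = 0+6 = 6
n=2,j=4: s = 6+8 = 14
n=2,j=5: s = 14+10 = 24
n=3,j=3: s = 24+9 = 33
n=3,j=4: s = 33+12 = 45
n=3,j=5: s = 45+15 = 60
n=4,j=3: s = 60+12 = 72
n=4,j=4: s = 72+16 = 88
n=4,j=5: s = 88+20 = 108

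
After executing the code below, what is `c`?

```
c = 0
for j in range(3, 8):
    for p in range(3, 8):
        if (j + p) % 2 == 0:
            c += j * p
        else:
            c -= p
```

j=3,p=3: even sum, c = 0+9 = 9
j=3,p=4: odd sum, c = 9-4 = 5
j=3,p=5: even sum, c = 5+15 = 20
j=3,p=6: odd sum, c = 20-6 = 14
j=3,p=7: even sum, c = 14+21 = 35
j=4,p=3: odd sum, c = 35-3 = 32
j=4,p=4: even sum, c = 32+16 = 48
j=4,p=5: odd sum, c = 48-5 = 43
j=4,p=6: even sum, c = 43+24 = 67
j=4,p=7: odd sum, c = 67-7 = 60
j=5,p=3: even sum, c = 60+15 = 75
j=5,p=4: odd sum, c = 75-4 = 71
j=5,p=5: even sum, c = 71+25 = 96
j=5,p=6: odd sum, c = 96-6 = 90
j=5,p=7: even sum, c = 90+35 = 125
j=6,p=3: odd sum, c = 125-3 = 122
j=6,p=4: even sum, c = 122+24 = 146
j=6,p=5: odd sum, c = 146-5 = 141
j=6,p=6: even sum, c = 141+36 = 177
j=6,p=7: odd sum, c = 177-7 = 170
j=7,p=3: even sum, c = 170+21 = 191
j=7,p=4: odd sum, c = 191-4 = 187
j=7,p=5: even sum, c = 187+35 = 222
j=7,p=6: odd sum, c = 222-6 = 216
j=7,p=7: even sum, c = 216+49 = 265

265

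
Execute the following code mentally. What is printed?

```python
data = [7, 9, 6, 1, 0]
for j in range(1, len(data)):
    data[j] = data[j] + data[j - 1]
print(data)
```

[7, 16, 22, 23, 23]

j=1: data[1] = 9+7 = 16 → [7, 16, 6, 1, 0]
j=2: data[2] = 6+16 = 22 → [7, 16, 22, 1, 0]
j=3: data[3] = 1+22 = 23 → [7, 16, 22, 23, 0]
j=4: data[4] = 0+23 = 23 → [7, 16, 22, 23, 23]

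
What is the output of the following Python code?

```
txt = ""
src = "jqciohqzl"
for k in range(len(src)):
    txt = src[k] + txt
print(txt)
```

k=0: prepend 'j' → 'j'
k=1: prepend 'q' → 'qj'
k=2: prepend 'c' → 'cqj'
k=3: prepend 'i' → 'icqj'
k=4: prepend 'o' → 'oicqj'
k=5: prepend 'h' → 'hoicqj'
k=6: prepend 'q' → 'qhoicqj'
k=7: prepend 'z' → 'zqhoicqj'
k=8: prepend 'l' → 'lzqhoicqj'

lzqhoicqj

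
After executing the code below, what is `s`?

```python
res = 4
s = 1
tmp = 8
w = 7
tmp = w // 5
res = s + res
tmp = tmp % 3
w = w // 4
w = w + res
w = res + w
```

tmp = 7//5 = 1
res = 1+4 = 5
tmp = 1%3 = 1
w = 7//4 = 1
w = 1+5 = 6
w = 5+6 = 11

1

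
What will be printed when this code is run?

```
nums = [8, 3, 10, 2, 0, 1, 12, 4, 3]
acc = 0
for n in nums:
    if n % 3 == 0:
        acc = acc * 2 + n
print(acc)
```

51

n=8: not %3==0
n=3: %3==0, acc = 0*2+3 = 3
n=10: not %3==0
n=2: not %3==0
n=0: %3==0, acc = 3*2+0 = 6
n=1: not %3==0
n=12: %3==0, acc = 6*2+12 = 24
n=4: not %3==0
n=3: %3==0, acc = 24*2+3 = 51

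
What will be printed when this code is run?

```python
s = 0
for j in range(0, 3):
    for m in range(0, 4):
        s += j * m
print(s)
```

j=0,m=0: s = 0+0 = 0
j=0,m=1: s = 0+0 = 0
j=0,m=2: s = 0+0 = 0
j=0,m=3: s = 0+0 = 0
j=1,m=0: s = 0+0 = 0
j=1,m=1: s = 0+1 = 1
j=1,m=2: s = 1+2 = 3
j=1,m=3: s = 3+3 = 6
j=2,m=0: s = 6+0 = 6
j=2,m=1: s = 6+2 = 8
j=2,m=2: s = 8+4 = 12
j=2,m=3: s = 12+6 = 18

18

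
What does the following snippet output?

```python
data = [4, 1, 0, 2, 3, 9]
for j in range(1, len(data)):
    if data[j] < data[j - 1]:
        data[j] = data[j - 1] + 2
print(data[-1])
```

14

j=1: 1<4, data[1] = 4+2 = 6 → [4, 6, 0, 2, 3, 9]
j=2: 0<6, data[2] = 6+2 = 8 → [4, 6, 8, 2, 3, 9]
j=3: 2<8, data[3] = 8+2 = 10 → [4, 6, 8, 10, 3, 9]
j=4: 3<10, data[4] = 10+2 = 12 → [4, 6, 8, 10, 12, 9]
j=5: 9<12, data[5] = 12+2 = 14 → [4, 6, 8, 10, 12, 14]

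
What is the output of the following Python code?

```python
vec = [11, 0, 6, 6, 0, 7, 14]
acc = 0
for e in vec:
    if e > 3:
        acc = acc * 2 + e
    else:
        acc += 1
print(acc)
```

296

e=11: >3, acc = 0*2+11 = 11
e=0: not >3, acc = 11+1 = 12
e=6: >3, acc = 12*2+6 = 30
e=6: >3, acc = 30*2+6 = 66
e=0: not >3, acc = 66+1 = 67
e=7: >3, acc = 67*2+7 = 141
e=14: >3, acc = 141*2+14 = 296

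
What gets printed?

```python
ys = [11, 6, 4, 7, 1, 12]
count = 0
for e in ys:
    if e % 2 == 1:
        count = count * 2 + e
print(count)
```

59

e=11: odd, count = 0*2+11 = 11
e=6: not odd
e=4: not odd
e=7: odd, count = 11*2+7 = 29
e=1: odd, count = 29*2+1 = 59
e=12: not odd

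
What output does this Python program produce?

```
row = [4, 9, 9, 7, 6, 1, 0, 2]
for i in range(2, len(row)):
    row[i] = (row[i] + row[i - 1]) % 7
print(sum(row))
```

i=2: row[2] = (9+9)%7 = 4 → [4, 9, 4, 7, 6, 1, 0, 2]
i=3: row[3] = (7+4)%7 = 4 → [4, 9, 4, 4, 6, 1, 0, 2]
i=4: row[4] = (6+4)%7 = 3 → [4, 9, 4, 4, 3, 1, 0, 2]
i=5: row[5] = (1+3)%7 = 4 → [4, 9, 4, 4, 3, 4, 0, 2]
i=6: row[6] = (0+4)%7 = 4 → [4, 9, 4, 4, 3, 4, 4, 2]
i=7: row[7] = (2+4)%7 = 6 → [4, 9, 4, 4, 3, 4, 4, 6]
sum = 38

38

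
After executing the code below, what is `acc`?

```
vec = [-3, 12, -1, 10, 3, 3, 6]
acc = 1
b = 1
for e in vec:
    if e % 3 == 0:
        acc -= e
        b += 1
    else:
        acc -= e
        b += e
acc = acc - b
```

e=-3: %3==0, acc = 1-(-3) = 4; b=2
e=12: %3==0, acc = 4-12 = -8; b=3
e=-1: not %3==0, acc = (-8)-(-1) = -7; b=2
e=10: not %3==0, acc = (-7)-10 = -17; b=12
e=3: %3==0, acc = (-17)-3 = -20; b=13
e=3: %3==0, acc = (-20)-3 = -23; b=14
e=6: %3==0, acc = (-23)-6 = -29; b=15
acc-b = (-29)-15 = -44

-44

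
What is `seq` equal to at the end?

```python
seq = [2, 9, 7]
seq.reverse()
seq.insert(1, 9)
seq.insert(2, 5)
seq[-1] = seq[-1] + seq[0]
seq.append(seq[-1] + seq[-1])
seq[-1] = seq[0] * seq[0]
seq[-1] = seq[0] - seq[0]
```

reverse → [7, 9, 2]
insert 9 at 1 → [7, 9, 9, 2]
insert 5 at 2 → [7, 9, 5, 9, 2]
seq[-1] = seq[-1]+seq[0] = 2+7 = 9 → [7, 9, 5, 9, 9]
append seq[-1]+seq[-1] = 9+9 = 18 → [7, 9, 5, 9, 9, 18]
seq[-1] = seq[0]*seq[0] = 7*7 = 49 → [7, 9, 5, 9, 9, 49]
seq[-1] = seq[0]-seq[0] = 7-7 = 0 → [7, 9, 5, 9, 9, 0]

[7, 9, 5, 9, 9, 0]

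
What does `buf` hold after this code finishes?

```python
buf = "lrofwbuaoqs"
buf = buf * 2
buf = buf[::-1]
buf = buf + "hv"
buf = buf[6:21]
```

'wforlsqoaubwfor'

repeat ×2 → 'lrofwbuaoqslrofwbuaoqs'
reverse → 'sqoaubwforlsqoaubwforl'
+ 'hv' → 'sqoaubwforlsqoaubwforlhv'
slice [6:21] → 'wforlsqoaubwfor'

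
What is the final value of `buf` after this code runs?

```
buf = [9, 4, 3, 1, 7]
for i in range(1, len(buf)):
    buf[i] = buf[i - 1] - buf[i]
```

i=1: buf[1] = 9-4 = 5 → [9, 5, 3, 1, 7]
i=2: buf[2] = 5-3 = 2 → [9, 5, 2, 1, 7]
i=3: buf[3] = 2-1 = 1 → [9, 5, 2, 1, 7]
i=4: buf[4] = 1-7 = -6 → [9, 5, 2, 1, -6]

[9, 5, 2, 1, -6]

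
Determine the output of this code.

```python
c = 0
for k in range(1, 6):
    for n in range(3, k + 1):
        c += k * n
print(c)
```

97

k=3,n=3: c = 0+9 = 9
k=4,n=3: c = 9+12 = 21
k=4,n=4: c = 21+16 = 37
k=5,n=3: c = 37+15 = 52
k=5,n=4: c = 52+20 = 72
k=5,n=5: c = 72+25 = 97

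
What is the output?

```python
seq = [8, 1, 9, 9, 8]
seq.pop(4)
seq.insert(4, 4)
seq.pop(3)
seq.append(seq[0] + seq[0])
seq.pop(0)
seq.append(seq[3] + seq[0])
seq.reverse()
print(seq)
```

[17, 16, 4, 9, 1]

pop(4) removes 8 → [8, 1, 9, 9]
insert 4 at 4 → [8, 1, 9, 9, 4]
pop(3) removes 9 → [8, 1, 9, 4]
append seq[0]+seq[0] = 8+8 = 16 → [8, 1, 9, 4, 16]
pop(0) removes 8 → [1, 9, 4, 16]
append seq[3]+seq[0] = 16+1 = 17 → [1, 9, 4, 16, 17]
reverse → [17, 16, 4, 9, 1]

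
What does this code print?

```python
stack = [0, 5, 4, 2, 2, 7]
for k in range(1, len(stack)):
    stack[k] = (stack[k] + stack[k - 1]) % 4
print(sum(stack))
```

6

k=1: stack[1] = (5+0)%4 = 1 → [0, 1, 4, 2, 2, 7]
k=2: stack[2] = (4+1)%4 = 1 → [0, 1, 1, 2, 2, 7]
k=3: stack[3] = (2+1)%4 = 3 → [0, 1, 1, 3, 2, 7]
k=4: stack[4] = (2+3)%4 = 1 → [0, 1, 1, 3, 1, 7]
k=5: stack[5] = (7+1)%4 = 0 → [0, 1, 1, 3, 1, 0]
sum = 6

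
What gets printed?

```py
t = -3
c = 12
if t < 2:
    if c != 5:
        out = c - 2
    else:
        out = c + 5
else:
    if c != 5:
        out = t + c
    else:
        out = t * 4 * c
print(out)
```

10

t=-3, c=12
t < 2 is True; c != 5 is True
→ out = c - 2 = 10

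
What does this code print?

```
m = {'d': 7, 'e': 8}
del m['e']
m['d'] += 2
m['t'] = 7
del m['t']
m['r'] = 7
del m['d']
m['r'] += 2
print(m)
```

del 'e' → {'d': 7}
m['d'] = 7+2 = 9 → {'d': 9}
m['t'] = 7 → {'d': 9, 't': 7}
del 't' → {'d': 9}
m['r'] = 7 → {'d': 9, 'r': 7}
del 'd' → {'r': 7}
m['r'] = 7+2 = 9 → {'r': 9}

{'r': 9}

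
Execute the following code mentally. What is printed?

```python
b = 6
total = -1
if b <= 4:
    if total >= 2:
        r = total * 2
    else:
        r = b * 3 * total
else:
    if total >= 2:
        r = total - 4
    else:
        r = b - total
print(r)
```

b=6, total=-1
b <= 4 is False; total >= 2 is False
→ r = b - total = 7

7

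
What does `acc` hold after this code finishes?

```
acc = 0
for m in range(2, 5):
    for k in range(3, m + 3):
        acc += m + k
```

66

m=2,k=3: acc = 0+5 = 5
m=2,k=4: acc = 5+6 = 11
m=3,k=3: acc = 11+6 = 17
m=3,k=4: acc = 17+7 = 24
m=3,k=5: acc = 24+8 = 32
m=4,k=3: acc = 32+7 = 39
m=4,k=4: acc = 39+8 = 47
m=4,k=5: acc = 47+9 = 56
m=4,k=6: acc = 56+10 = 66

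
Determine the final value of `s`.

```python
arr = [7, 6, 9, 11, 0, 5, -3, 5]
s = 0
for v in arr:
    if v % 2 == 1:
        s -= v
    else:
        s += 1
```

-32

v=7: odd, s = 0-7 = -7
v=6: not odd, s = (-7)+1 = -6
v=9: odd, s = (-6)-9 = -15
v=11: odd, s = (-15)-11 = -26
v=0: not odd, s = (-26)+1 = -25
v=5: odd, s = (-25)-5 = -30
v=-3: odd, s = (-30)-(-3) = -27
v=5: odd, s = (-27)-5 = -32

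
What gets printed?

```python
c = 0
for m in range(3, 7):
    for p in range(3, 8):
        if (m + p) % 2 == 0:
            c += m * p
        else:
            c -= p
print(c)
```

170

m=3,p=3: even sum, c = 0+9 = 9
m=3,p=4: odd sum, c = 9-4 = 5
m=3,p=5: even sum, c = 5+15 = 20
m=3,p=6: odd sum, c = 20-6 = 14
m=3,p=7: even sum, c = 14+21 = 35
m=4,p=3: odd sum, c = 35-3 = 32
m=4,p=4: even sum, c = 32+16 = 48
m=4,p=5: odd sum, c = 48-5 = 43
m=4,p=6: even sum, c = 43+24 = 67
m=4,p=7: odd sum, c = 67-7 = 60
m=5,p=3: even sum, c = 60+15 = 75
m=5,p=4: odd sum, c = 75-4 = 71
m=5,p=5: even sum, c = 71+25 = 96
m=5,p=6: odd sum, c = 96-6 = 90
m=5,p=7: even sum, c = 90+35 = 125
m=6,p=3: odd sum, c = 125-3 = 122
m=6,p=4: even sum, c = 122+24 = 146
m=6,p=5: odd sum, c = 146-5 = 141
m=6,p=6: even sum, c = 141+36 = 177
m=6,p=7: odd sum, c = 177-7 = 170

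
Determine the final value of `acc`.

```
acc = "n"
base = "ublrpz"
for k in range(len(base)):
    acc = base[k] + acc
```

k=0: prepend 'u' → 'un'
k=1: prepend 'b' → 'bun'
k=2: prepend 'l' → 'lbun'
k=3: prepend 'r' → 'rlbun'
k=4: prepend 'p' → 'prlbun'
k=5: prepend 'z' → 'zprlbun'

'zprlbun'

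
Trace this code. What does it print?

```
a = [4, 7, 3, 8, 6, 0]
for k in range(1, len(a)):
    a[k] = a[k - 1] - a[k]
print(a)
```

[4, -3, -6, -14, -20, -20]

k=1: a[1] = 4-7 = -3 → [4, -3, 3, 8, 6, 0]
k=2: a[2] = (-3)-3 = -6 → [4, -3, -6, 8, 6, 0]
k=3: a[3] = (-6)-8 = -14 → [4, -3, -6, -14, 6, 0]
k=4: a[4] = (-14)-6 = -20 → [4, -3, -6, -14, -20, 0]
k=5: a[5] = (-20)-0 = -20 → [4, -3, -6, -14, -20, -20]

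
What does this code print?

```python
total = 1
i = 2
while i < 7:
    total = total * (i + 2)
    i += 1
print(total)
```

6720

i=2: total = 1*4 = 4
i=3: total = 4*5 = 20
i=4: total = 20*6 = 120
i=5: total = 120*7 = 840
i=6: total = 840*8 = 6720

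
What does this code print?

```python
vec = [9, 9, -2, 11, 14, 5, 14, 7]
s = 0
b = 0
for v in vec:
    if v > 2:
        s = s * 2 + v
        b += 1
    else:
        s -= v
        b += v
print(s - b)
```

1266

v=9: >2, s = 0*2+9 = 9; b=1
v=9: >2, s = 9*2+9 = 27; b=2
v=-2: not >2, s = 27-(-2) = 29; b=0
v=11: >2, s = 29*2+11 = 69; b=1
v=14: >2, s = 69*2+14 = 152; b=2
v=5: >2, s = 152*2+5 = 309; b=3
v=14: >2, s = 309*2+14 = 632; b=4
v=7: >2, s = 632*2+7 = 1271; b=5
s-b = 1271-5 = 1266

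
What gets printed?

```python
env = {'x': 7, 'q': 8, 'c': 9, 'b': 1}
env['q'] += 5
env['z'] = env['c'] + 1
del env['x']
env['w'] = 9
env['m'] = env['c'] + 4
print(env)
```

{'q': 13, 'c': 9, 'b': 1, 'z': 10, 'w': 9, 'm': 13}

env['q'] = 8+5 = 13 → {'x': 7, 'q': 13, 'c': 9, 'b': 1}
env['z'] = env['c']+1 = 10 → {'x': 7, 'q': 13, 'c': 9, 'b': 1, 'z': 10}
del 'x' → {'q': 13, 'c': 9, 'b': 1, 'z': 10}
env['w'] = 9 → {'q': 13, 'c': 9, 'b': 1, 'z': 10, 'w': 9}
env['m'] = env['c']+4 = 13 → {'q': 13, 'c': 9, 'b': 1, 'z': 10, 'w': 9, 'm': 13}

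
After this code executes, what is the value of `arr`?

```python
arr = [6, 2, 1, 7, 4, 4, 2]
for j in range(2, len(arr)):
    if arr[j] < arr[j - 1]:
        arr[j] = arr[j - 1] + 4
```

[6, 2, 6, 7, 11, 15, 19]

j=2: 1<2, arr[2] = 2+4 = 6 → [6, 2, 6, 7, 4, 4, 2]
j=3: 7>=6, unchanged → [6, 2, 6, 7, 4, 4, 2]
j=4: 4<7, arr[4] = 7+4 = 11 → [6, 2, 6, 7, 11, 4, 2]
j=5: 4<11, arr[5] = 11+4 = 15 → [6, 2, 6, 7, 11, 15, 2]
j=6: 2<15, arr[6] = 15+4 = 19 → [6, 2, 6, 7, 11, 15, 19]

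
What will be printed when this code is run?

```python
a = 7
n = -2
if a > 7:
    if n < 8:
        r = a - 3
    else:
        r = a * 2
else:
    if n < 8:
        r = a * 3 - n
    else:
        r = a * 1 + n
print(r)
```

23

a=7, n=-2
a > 7 is False; n < 8 is True
→ r = a * 3 - n = 23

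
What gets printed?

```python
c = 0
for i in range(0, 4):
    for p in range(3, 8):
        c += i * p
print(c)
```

i=0,p=3: c = 0+0 = 0
i=0,p=4: c = 0+0 = 0
i=0,p=5: c = 0+0 = 0
i=0,p=6: c = 0+0 = 0
i=0,p=7: c = 0+0 = 0
i=1,p=3: c = 0+3 = 3
i=1,p=4: c = 3+4 = 7
i=1,p=5: c = 7+5 = 12
i=1,p=6: c = 12+6 = 18
i=1,p=7: c = 18+7 = 25
i=2,p=3: c = 25+6 = 31
i=2,p=4: c = 31+8 = 39
i=2,p=5: c = 39+10 = 49
i=2,p=6: c = 49+12 = 61
i=2,p=7: c = 61+14 = 75
i=3,p=3: c = 75+9 = 84
i=3,p=4: c = 84+12 = 96
i=3,p=5: c = 96+15 = 111
i=3,p=6: c = 111+18 = 129
i=3,p=7: c = 129+21 = 150

150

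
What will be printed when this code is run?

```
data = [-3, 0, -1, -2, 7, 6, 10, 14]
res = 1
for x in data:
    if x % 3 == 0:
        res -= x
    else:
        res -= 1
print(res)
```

-7

x=-3: %3==0, res = 1-(-3) = 4
x=0: %3==0, res = 4-0 = 4
x=-1: not %3==0, res = 4-1 = 3
x=-2: not %3==0, res = 3-1 = 2
x=7: not %3==0, res = 2-1 = 1
x=6: %3==0, res = 1-6 = -5
x=10: not %3==0, res = (-5)-1 = -6
x=14: not %3==0, res = (-6)-1 = -7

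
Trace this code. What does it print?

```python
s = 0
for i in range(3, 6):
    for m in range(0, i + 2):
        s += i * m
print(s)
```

i=3,m=0: s = 0+0 = 0
i=3,m=1: s = 0+3 = 3
i=3,m=2: s = 3+6 = 9
i=3,m=3: s = 9+9 = 18
i=3,m=4: s = 18+12 = 30
i=4,m=0: s = 30+0 = 30
i=4,m=1: s = 30+4 = 34
i=4,m=2: s = 34+8 = 42
i=4,m=3: s = 42+12 = 54
i=4,m=4: s = 54+16 = 70
i=4,m=5: s = 70+20 = 90
i=5,m=0: s = 90+0 = 90
i=5,m=1: s = 90+5 = 95
i=5,m=2: s = 95+10 = 105
i=5,m=3: s = 105+15 = 120
i=5,m=4: s = 120+20 = 140
i=5,m=5: s = 140+25 = 165
i=5,m=6: s = 165+30 = 195

195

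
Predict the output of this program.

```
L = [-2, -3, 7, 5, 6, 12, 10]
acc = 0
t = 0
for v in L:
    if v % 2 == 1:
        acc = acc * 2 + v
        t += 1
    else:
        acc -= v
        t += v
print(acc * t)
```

-145

v=-2: not odd, acc = 0-(-2) = 2; t=-2
v=-3: odd, acc = 2*2+(-3) = 1; t=-1
v=7: odd, acc = 1*2+7 = 9; t=0
v=5: odd, acc = 9*2+5 = 23; t=1
v=6: not odd, acc = 23-6 = 17; t=7
v=12: not odd, acc = 17-12 = 5; t=19
v=10: not odd, acc = 5-10 = -5; t=29
acc*t = (-5)*29 = -145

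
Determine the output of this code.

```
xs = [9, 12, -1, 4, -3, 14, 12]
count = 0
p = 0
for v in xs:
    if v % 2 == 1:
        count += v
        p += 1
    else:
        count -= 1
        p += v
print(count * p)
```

v=9: odd, count = 0+9 = 9; p=1
v=12: not odd, count = 9-1 = 8; p=13
v=-1: odd, count = 8+(-1) = 7; p=14
v=4: not odd, count = 7-1 = 6; p=18
v=-3: odd, count = 6+(-3) = 3; p=19
v=14: not odd, count = 3-1 = 2; p=33
v=12: not odd, count = 2-1 = 1; p=45
count*p = 1*45 = 45

45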